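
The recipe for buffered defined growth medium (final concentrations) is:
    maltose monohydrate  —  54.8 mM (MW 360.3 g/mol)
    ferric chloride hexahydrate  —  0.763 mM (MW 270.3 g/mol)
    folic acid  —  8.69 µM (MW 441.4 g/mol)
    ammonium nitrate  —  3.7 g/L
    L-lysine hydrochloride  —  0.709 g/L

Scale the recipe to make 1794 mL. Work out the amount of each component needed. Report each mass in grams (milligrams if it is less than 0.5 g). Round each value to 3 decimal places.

maltose monohydrate 35.422 g; ferric chloride hexahydrate 369.993 mg; folic acid 6.881 mg; ammonium nitrate 6.638 g; L-lysine hydrochloride 1.272 g

Working volume: 1794 mL = 1.794 L.
maltose monohydrate: 54.8 mmol/L × 360.3 g/mol × 1.794 L ÷ 1000 = 35.422 g
ferric chloride hexahydrate: 0.763 mmol/L × 270.3 mg/mmol × 1.794 L = 369.993 mg
folic acid: 8.69 µmol/L × 441.4 g/mol × 1.794 L ÷ 1000 = 6.881 mg
ammonium nitrate: 3.7 g/L × 1.794 L = 6.638 g
L-lysine hydrochloride: 0.709 g/L × 1.794 L = 1.272 g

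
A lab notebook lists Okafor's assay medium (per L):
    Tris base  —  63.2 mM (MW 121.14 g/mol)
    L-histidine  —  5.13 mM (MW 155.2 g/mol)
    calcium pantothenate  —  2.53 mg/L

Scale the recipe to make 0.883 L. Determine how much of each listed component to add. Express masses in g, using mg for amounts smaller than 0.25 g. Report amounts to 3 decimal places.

Scale factor relative to 1 L: 0.883.
Tris base: 63.2 mmol/L × 121.14 g/mol × 0.883 L ÷ 1000 = 6.760 g
L-histidine: 5.13 mmol/L × 155.2 g/mol × 0.883 L ÷ 1000 = 0.703 g
calcium pantothenate: 2.53 mg/L × 0.883 L = 2.234 mg

Tris base 6.760 g; L-histidine 0.703 g; calcium pantothenate 2.234 mg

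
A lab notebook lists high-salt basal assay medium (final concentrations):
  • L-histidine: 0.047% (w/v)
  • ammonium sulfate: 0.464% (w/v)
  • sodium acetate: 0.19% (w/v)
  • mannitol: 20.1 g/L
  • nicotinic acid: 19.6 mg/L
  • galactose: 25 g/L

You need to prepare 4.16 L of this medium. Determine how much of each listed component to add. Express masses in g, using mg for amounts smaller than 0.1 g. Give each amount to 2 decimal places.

Scale factor relative to 1 L: 4.16.
L-histidine: 0.047% w/v = 0.47 g/L → 0.47 × 4.16 L = 1.96 g
ammonium sulfate: 0.464 g per 100 mL × 4160 mL ÷ 100 = 19.30 g
sodium acetate: 0.19 g per 100 mL × 4160 mL ÷ 100 = 7.90 g
mannitol: 20.1 g/L × 4.16 L = 83.62 g
nicotinic acid: 19.6 mg/L × 4.16 L = 81.54 mg
galactose: 25 g/L × 4.16 L = 104.00 g

L-histidine 1.96 g; ammonium sulfate 19.30 g; sodium acetate 7.90 g; mannitol 83.62 g; nicotinic acid 81.54 mg; galactose 104.00 g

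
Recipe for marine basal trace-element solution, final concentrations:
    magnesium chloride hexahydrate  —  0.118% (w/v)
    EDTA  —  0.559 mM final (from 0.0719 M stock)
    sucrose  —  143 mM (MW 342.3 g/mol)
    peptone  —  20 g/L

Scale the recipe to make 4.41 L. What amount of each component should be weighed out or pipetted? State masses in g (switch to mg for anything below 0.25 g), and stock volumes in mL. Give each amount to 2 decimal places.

magnesium chloride hexahydrate 5.20 g; EDTA 34.29 mL; sucrose 215.86 g; peptone 88.20 g

Scale factor relative to 1 L: 4.41.
magnesium chloride hexahydrate: 0.118% w/v = 1.18 g/L → 1.18 × 4.41 L = 5.20 g
EDTA: V = C2·V2/C1 = 0.559 mM × 4410 mL ÷ 71.9 mM = 34.29 mL
sucrose: 143 mmol/L × 342.3 g/mol × 4.41 L ÷ 1000 = 215.86 g
peptone: 20 g/L × 4.41 L = 88.20 g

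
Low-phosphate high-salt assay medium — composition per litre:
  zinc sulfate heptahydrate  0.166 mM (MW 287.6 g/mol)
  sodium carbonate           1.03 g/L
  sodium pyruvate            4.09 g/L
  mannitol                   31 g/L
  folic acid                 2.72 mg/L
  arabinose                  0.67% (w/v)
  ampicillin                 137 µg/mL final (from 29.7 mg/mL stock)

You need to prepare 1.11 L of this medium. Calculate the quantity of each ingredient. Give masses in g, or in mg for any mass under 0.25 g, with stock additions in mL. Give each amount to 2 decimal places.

zinc sulfate heptahydrate 52.99 mg; sodium carbonate 1.14 g; sodium pyruvate 4.54 g; mannitol 34.41 g; folic acid 3.02 mg; arabinose 7.44 g; ampicillin 5.12 mL

Working volume: 1.11 L.
zinc sulfate heptahydrate: 0.166 mmol/L × 287.6 mg/mmol × 1.11 L = 52.99 mg
sodium carbonate: 1.03 g/L × 1.11 L = 1.14 g
sodium pyruvate: 4.09 g/L × 1.11 L = 4.54 g
mannitol: 31 g/L × 1.11 L = 34.41 g
folic acid: 2.72 mg/L × 1.11 L = 3.02 mg
arabinose: 0.67% w/v = 6.7 g/L → 6.7 × 1.11 L = 7.44 g
ampicillin: dilute stock: 137 µg/mL × 1110 mL ÷ 29700 µg/mL = 5.12 mL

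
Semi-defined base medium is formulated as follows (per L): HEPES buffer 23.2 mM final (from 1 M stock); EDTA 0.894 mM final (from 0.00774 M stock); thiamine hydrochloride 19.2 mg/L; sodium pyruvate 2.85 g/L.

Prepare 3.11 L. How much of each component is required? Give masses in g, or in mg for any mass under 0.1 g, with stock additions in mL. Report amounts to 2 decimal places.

Working volume: 3.11 L.
HEPES buffer: C1V1 = C2V2 → 23.2 mM × 3110 mL ÷ 1000 mM = 72.15 mL
EDTA: C1V1 = C2V2 → 0.894 mM × 3110 mL ÷ 7.74 mM = 359.22 mL
thiamine hydrochloride: 19.2 mg/L × 3.11 L = 59.71 mg
sodium pyruvate: 2.85 g/L × 3.11 L = 8.86 g

HEPES buffer 72.15 mL; EDTA 359.22 mL; thiamine hydrochloride 59.71 mg; sodium pyruvate 8.86 g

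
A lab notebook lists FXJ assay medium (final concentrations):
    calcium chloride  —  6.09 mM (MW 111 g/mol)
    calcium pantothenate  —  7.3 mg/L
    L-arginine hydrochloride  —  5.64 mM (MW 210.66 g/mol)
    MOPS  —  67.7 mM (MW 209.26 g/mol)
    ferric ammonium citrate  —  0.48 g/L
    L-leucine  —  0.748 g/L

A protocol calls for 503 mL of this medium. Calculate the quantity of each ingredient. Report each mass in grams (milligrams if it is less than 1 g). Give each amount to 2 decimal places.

Scale factor relative to 1 L: 0.503.
calcium chloride: 6.09 mmol/L × 111 mg/mmol × 0.503 L = 340.02 mg
calcium pantothenate: 7.3 mg/L × 0.503 L = 3.67 mg
L-arginine hydrochloride: 5.64 mmol/L × 210.66 mg/mmol × 0.503 L = 597.63 mg
MOPS: 67.7 mmol/L × 209.26 g/mol × 0.503 L ÷ 1000 = 7.13 g
ferric ammonium citrate: 0.48 g/L × 0.503 L = 0.24144 g = 241.44 mg
L-leucine: 0.748 g/L × 0.503 L = 0.376244 g = 376.24 mg

calcium chloride 340.02 mg; calcium pantothenate 3.67 mg; L-arginine hydrochloride 597.63 mg; MOPS 7.13 g; ferric ammonium citrate 241.44 mg; L-leucine 376.24 mg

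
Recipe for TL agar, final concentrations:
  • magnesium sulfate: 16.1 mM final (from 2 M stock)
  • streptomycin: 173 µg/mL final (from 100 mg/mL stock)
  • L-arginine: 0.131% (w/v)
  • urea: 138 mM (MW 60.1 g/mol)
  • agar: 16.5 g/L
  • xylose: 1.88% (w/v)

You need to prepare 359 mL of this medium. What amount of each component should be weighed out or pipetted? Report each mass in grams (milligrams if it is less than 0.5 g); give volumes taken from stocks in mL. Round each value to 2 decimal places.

magnesium sulfate 2.89 mL; streptomycin 0.62 mL; L-arginine 470.29 mg; urea 2.98 g; agar 5.92 g; xylose 6.75 g

Target volume = 359 mL = 0.359 L.
magnesium sulfate: V = C2·V2/C1 = 16.1 mM × 359 mL ÷ 2000 mM = 2.89 mL
streptomycin: C1V1 = C2V2 → 173 µg/mL × 359 mL ÷ 100000 µg/mL = 0.62 mL
L-arginine: 0.131% w/v = 1.31 g/L → 1.31 × 0.359 L = 0.47029 g = 470.29 mg
urea: 138 mmol/L × 60.1 g/mol × 0.359 L ÷ 1000 = 2.98 g
agar: 16.5 g/L × 0.359 L = 5.92 g
xylose: 1.88% w/v = 18.8 g/L → 18.8 × 0.359 L = 6.75 g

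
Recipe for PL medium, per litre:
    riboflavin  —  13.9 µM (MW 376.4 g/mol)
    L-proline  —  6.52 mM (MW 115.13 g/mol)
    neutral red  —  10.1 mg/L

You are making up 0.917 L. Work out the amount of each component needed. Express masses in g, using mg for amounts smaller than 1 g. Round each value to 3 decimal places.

Working volume: 0.917 L.
riboflavin: 13.9 µmol/L × 376.4 g/mol × 0.917 L ÷ 1000 = 4.798 mg
L-proline: 6.52 mmol/L × 115.13 mg/mmol × 0.917 L = 688.344 mg
neutral red: 10.1 mg/L × 0.917 L = 9.262 mg

riboflavin 4.798 mg; L-proline 688.344 mg; neutral red 9.262 mg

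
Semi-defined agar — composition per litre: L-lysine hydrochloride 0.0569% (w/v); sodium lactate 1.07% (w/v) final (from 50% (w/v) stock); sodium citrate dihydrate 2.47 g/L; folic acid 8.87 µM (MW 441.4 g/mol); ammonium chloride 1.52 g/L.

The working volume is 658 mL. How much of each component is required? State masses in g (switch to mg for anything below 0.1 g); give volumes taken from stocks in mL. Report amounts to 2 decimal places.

Scale factor relative to 1 L: 0.658.
L-lysine hydrochloride: 0.0569% w/v = 0.569 g/L → 0.569 × 0.658 L = 0.37 g
sodium lactate: V = C2·V2/C1 = 1.07% ÷ 50% × 658 mL = 14.08 mL
sodium citrate dihydrate: 2.47 g/L × 0.658 L = 1.63 g
folic acid: 8.87 µmol/L × 441.4 g/mol × 0.658 L ÷ 1000 = 2.58 mg
ammonium chloride: 1.52 g/L × 0.658 L = 1.00 g

L-lysine hydrochloride 0.37 g; sodium lactate 14.08 mL; sodium citrate dihydrate 1.63 g; folic acid 2.58 mg; ammonium chloride 1.00 g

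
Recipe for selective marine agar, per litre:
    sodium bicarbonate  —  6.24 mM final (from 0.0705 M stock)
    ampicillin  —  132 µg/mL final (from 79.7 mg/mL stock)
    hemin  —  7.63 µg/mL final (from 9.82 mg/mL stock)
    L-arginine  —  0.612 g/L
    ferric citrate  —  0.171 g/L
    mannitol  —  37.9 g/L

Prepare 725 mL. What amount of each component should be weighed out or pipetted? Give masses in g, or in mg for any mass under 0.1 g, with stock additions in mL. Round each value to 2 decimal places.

sodium bicarbonate 64.17 mL; ampicillin 1.20 mL; hemin 0.56 mL; L-arginine 0.44 g; ferric citrate 0.12 g; mannitol 27.48 g

Scale factor relative to 1 L: 0.725.
sodium bicarbonate: dilute stock: 6.24 mM × 725 mL ÷ 70.5 mM = 64.17 mL
ampicillin: dilute stock: 132 µg/mL × 725 mL ÷ 79700 µg/mL = 1.20 mL
hemin: dilute stock: 7.63 µg/mL × 725 mL ÷ 9820 µg/mL = 0.56 mL
L-arginine: 0.612 g/L × 0.725 L = 0.44 g
ferric citrate: 0.171 g/L × 0.725 L = 0.12 g
mannitol: 37.9 g/L × 0.725 L = 27.48 g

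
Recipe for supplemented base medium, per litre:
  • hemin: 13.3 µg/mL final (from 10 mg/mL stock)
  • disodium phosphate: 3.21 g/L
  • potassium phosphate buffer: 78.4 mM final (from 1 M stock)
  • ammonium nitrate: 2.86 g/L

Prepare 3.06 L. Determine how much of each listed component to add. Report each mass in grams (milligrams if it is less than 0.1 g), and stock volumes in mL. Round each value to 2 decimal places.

hemin 4.07 mL; disodium phosphate 9.82 g; potassium phosphate buffer 239.90 mL; ammonium nitrate 8.75 g

Scale factor relative to 1 L: 3.06.
hemin: V = C2·V2/C1 = 13.3 µg/mL × 3060 mL ÷ 10000 µg/mL = 4.07 mL
disodium phosphate: 3.21 g/L × 3.06 L = 9.82 g
potassium phosphate buffer: V = C2·V2/C1 = 78.4 mM × 3060 mL ÷ 1000 mM = 239.90 mL
ammonium nitrate: 2.86 g/L × 3.06 L = 8.75 g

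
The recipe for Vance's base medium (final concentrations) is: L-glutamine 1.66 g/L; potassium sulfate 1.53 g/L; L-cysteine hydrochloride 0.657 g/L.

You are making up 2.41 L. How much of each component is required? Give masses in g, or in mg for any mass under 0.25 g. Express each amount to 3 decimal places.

L-glutamine 4.001 g; potassium sulfate 3.687 g; L-cysteine hydrochloride 1.583 g

Working volume: 2.41 L.
L-glutamine: 1.66 g/L × 2.41 L = 4.001 g
potassium sulfate: 1.53 g/L × 2.41 L = 3.687 g
L-cysteine hydrochloride: 0.657 g/L × 2.41 L = 1.583 g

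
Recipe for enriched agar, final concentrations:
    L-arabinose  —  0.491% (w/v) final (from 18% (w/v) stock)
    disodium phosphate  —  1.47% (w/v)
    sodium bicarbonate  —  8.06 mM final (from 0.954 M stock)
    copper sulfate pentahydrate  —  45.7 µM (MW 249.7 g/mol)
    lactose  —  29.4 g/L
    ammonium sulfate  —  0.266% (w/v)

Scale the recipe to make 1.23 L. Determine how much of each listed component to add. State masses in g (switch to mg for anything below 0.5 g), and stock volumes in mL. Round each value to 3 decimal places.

Working volume: 1.23 L.
L-arabinose: dilute stock: 0.491% ÷ 18% × 1230 mL = 33.552 mL
disodium phosphate: 1.47% w/v = 14.7 g/L → 14.7 × 1.23 L = 18.081 g
sodium bicarbonate: V = C2·V2/C1 = 8.06 mM × 1230 mL ÷ 954 mM = 10.392 mL
copper sulfate pentahydrate: 45.7 µmol/L × 249.7 g/mol × 1.23 L ÷ 1000 = 14.036 mg
lactose: 29.4 g/L × 1.23 L = 36.162 g
ammonium sulfate: 0.266% w/v = 2.66 g/L → 2.66 × 1.23 L = 3.272 g

L-arabinose 33.552 mL; disodium phosphate 18.081 g; sodium bicarbonate 10.392 mL; copper sulfate pentahydrate 14.036 mg; lactose 36.162 g; ammonium sulfate 3.272 g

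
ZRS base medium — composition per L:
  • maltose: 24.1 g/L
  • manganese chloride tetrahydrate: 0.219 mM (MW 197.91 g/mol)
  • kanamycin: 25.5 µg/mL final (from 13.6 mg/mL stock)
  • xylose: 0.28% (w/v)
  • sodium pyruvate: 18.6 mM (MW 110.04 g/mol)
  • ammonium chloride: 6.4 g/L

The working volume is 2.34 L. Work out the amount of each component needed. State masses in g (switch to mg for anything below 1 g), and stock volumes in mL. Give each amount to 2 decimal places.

Working volume: 2.34 L.
maltose: 24.1 g/L × 2.34 L = 56.39 g
manganese chloride tetrahydrate: 0.219 mmol/L × 197.91 mg/mmol × 2.34 L = 101.42 mg
kanamycin: C1V1 = C2V2 → 25.5 µg/mL × 2340 mL ÷ 13600 µg/mL = 4.39 mL
xylose: 0.28% w/v = 2.8 g/L → 2.8 × 2.34 L = 6.55 g
sodium pyruvate: 18.6 mmol/L × 110.04 g/mol × 2.34 L ÷ 1000 = 4.79 g
ammonium chloride: 6.4 g/L × 2.34 L = 14.98 g

maltose 56.39 g; manganese chloride tetrahydrate 101.42 mg; kanamycin 4.39 mL; xylose 6.55 g; sodium pyruvate 4.79 g; ammonium chloride 14.98 g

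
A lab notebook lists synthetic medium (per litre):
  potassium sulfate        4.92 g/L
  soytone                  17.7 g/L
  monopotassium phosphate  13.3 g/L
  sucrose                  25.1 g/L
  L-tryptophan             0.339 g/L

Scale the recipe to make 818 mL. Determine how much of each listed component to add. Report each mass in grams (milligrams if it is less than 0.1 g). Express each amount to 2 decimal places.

potassium sulfate 4.02 g; soytone 14.48 g; monopotassium phosphate 10.88 g; sucrose 20.53 g; L-tryptophan 0.28 g

Scale factor relative to 1 L: 0.818.
potassium sulfate: 4.92 g/L × 0.818 L = 4.02 g
soytone: 17.7 g/L × 0.818 L = 14.48 g
monopotassium phosphate: 13.3 g/L × 0.818 L = 10.88 g
sucrose: 25.1 g/L × 0.818 L = 20.53 g
L-tryptophan: 0.339 g/L × 0.818 L = 0.28 g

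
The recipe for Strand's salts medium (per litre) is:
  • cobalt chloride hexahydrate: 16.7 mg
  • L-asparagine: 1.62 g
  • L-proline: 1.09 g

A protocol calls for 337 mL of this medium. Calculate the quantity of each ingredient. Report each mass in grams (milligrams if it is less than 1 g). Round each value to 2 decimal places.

cobalt chloride hexahydrate 5.63 mg; L-asparagine 545.94 mg; L-proline 367.33 mg

Ratio of target to recipe volume: 337 / 1000 = 0.337.
cobalt chloride hexahydrate: 16.7 mg × (337 mL / 1000 mL) = 5.63 mg
L-asparagine: 1.62 g × (337 mL / 1000 mL) = 0.54594 g = 545.94 mg
L-proline: 1.09 g × (337 mL / 1000 mL) = 0.36733 g = 367.33 mg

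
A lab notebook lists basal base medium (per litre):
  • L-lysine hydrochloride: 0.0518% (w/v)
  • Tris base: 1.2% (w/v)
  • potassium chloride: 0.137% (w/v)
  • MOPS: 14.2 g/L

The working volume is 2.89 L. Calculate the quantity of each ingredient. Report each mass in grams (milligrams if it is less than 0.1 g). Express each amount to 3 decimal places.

Working volume: 2.89 L.
L-lysine hydrochloride: 0.0518 g per 100 mL × 2890 mL ÷ 100 = 1.497 g
Tris base: 1.2 g per 100 mL × 2890 mL ÷ 100 = 34.680 g
potassium chloride: 0.137 g per 100 mL × 2890 mL ÷ 100 = 3.959 g
MOPS: 14.2 g/L × 2.89 L = 41.038 g

L-lysine hydrochloride 1.497 g; Tris base 34.680 g; potassium chloride 3.959 g; MOPS 41.038 g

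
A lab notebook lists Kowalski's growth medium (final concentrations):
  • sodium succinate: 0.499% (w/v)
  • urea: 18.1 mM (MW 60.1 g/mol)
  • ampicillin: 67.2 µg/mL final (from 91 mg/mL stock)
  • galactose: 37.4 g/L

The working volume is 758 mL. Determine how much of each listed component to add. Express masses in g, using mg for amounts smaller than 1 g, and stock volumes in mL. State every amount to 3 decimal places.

Scale factor relative to 1 L: 0.758.
sodium succinate: 0.499% w/v = 4.99 g/L → 4.99 × 0.758 L = 3.782 g
urea: 18.1 mmol/L × 60.1 mg/mmol × 0.758 L = 824.560 mg
ampicillin: dilute stock: 67.2 µg/mL × 758 mL ÷ 91000 µg/mL = 0.560 mL
galactose: 37.4 g/L × 0.758 L = 28.349 g

sodium succinate 3.782 g; urea 824.560 mg; ampicillin 0.560 mL; galactose 28.349 g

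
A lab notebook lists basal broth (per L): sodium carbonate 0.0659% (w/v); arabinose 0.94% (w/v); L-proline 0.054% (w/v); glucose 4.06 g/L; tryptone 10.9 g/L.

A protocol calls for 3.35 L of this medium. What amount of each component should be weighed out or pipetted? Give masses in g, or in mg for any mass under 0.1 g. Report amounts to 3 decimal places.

Scale factor relative to 1 L: 3.35.
sodium carbonate: 0.0659 g per 100 mL × 3350 mL ÷ 100 = 2.208 g
arabinose: 0.94% w/v = 9.4 g/L → 9.4 × 3.35 L = 31.490 g
L-proline: 0.054 g per 100 mL × 3350 mL ÷ 100 = 1.809 g
glucose: 4.06 g/L × 3.35 L = 13.601 g
tryptone: 10.9 g/L × 3.35 L = 36.515 g

sodium carbonate 2.208 g; arabinose 31.490 g; L-proline 1.809 g; glucose 13.601 g; tryptone 36.515 g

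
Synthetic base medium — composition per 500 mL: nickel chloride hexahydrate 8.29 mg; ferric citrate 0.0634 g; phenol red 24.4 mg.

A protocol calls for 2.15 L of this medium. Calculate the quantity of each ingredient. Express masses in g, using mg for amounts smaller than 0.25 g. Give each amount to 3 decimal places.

nickel chloride hexahydrate 35.647 mg; ferric citrate 0.273 g; phenol red 104.920 mg

Ratio of target to recipe volume: 2150 / 500 = 4.3.
nickel chloride hexahydrate: 8.29 mg × (2150 mL / 500 mL) = 35.647 mg
ferric citrate: 0.0634 g × (2150 mL / 500 mL) = 0.273 g
phenol red: 24.4 mg × (2150 mL / 500 mL) = 104.920 mg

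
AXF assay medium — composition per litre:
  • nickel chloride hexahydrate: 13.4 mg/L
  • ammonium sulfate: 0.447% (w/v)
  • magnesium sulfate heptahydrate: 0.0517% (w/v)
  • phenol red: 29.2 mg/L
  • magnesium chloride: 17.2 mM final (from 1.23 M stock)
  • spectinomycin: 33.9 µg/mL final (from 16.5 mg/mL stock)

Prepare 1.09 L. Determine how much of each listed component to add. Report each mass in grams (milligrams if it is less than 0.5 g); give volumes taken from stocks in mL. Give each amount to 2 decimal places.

nickel chloride hexahydrate 14.61 mg; ammonium sulfate 4.87 g; magnesium sulfate heptahydrate 0.56 g; phenol red 31.83 mg; magnesium chloride 15.24 mL; spectinomycin 2.24 mL

Working volume: 1.09 L.
nickel chloride hexahydrate: 13.4 mg/L × 1.09 L = 14.61 mg
ammonium sulfate: 0.447% w/v = 4.47 g/L → 4.47 × 1.09 L = 4.87 g
magnesium sulfate heptahydrate: 0.0517% w/v = 0.517 g/L → 0.517 × 1.09 L = 0.56 g
phenol red: 29.2 mg/L × 1.09 L = 31.83 mg
magnesium chloride: V = C2·V2/C1 = 17.2 mM × 1090 mL ÷ 1230 mM = 15.24 mL
spectinomycin: dilute stock: 33.9 µg/mL × 1090 mL ÷ 16500 µg/mL = 2.24 mL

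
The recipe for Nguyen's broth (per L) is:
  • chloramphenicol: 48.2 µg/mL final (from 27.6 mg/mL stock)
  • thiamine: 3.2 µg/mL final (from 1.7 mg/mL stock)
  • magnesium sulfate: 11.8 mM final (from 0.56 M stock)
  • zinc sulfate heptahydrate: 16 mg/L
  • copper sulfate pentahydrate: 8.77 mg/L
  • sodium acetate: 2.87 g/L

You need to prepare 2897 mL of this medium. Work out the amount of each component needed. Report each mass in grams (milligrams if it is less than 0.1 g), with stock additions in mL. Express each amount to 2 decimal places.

Scale factor relative to 1 L: 2.897.
chloramphenicol: dilute stock: 48.2 µg/mL × 2897 mL ÷ 27600 µg/mL = 5.06 mL
thiamine: V = C2·V2/C1 = 3.2 µg/mL × 2897 mL ÷ 1700 µg/mL = 5.45 mL
magnesium sulfate: C1V1 = C2V2 → 11.8 mM × 2897 mL ÷ 560 mM = 61.04 mL
zinc sulfate heptahydrate: 16 mg/L × 2.897 L = 46.35 mg
copper sulfate pentahydrate: 8.77 mg/L × 2.897 L = 25.41 mg
sodium acetate: 2.87 g/L × 2.897 L = 8.31 g

chloramphenicol 5.06 mL; thiamine 5.45 mL; magnesium sulfate 61.04 mL; zinc sulfate heptahydrate 46.35 mg; copper sulfate pentahydrate 25.41 mg; sodium acetate 8.31 g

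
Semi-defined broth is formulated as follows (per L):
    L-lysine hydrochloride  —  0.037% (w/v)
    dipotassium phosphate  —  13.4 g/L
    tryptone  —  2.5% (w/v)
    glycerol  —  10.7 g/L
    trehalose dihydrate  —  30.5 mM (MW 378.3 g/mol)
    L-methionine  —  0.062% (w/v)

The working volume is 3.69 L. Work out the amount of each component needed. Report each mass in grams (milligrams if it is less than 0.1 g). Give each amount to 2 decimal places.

Working volume: 3.69 L.
L-lysine hydrochloride: 0.037 g per 100 mL × 3690 mL ÷ 100 = 1.37 g
dipotassium phosphate: 13.4 g/L × 3.69 L = 49.45 g
tryptone: 2.5% w/v = 25 g/L → 25 × 3.69 L = 92.25 g
glycerol: 10.7 g/L × 3.69 L = 39.48 g
trehalose dihydrate: 30.5 mmol/L × 378.3 g/mol × 3.69 L ÷ 1000 = 42.58 g
L-methionine: 0.062% w/v = 0.62 g/L → 0.62 × 3.69 L = 2.29 g

L-lysine hydrochloride 1.37 g; dipotassium phosphate 49.45 g; tryptone 92.25 g; glycerol 39.48 g; trehalose dihydrate 42.58 g; L-methionine 2.29 g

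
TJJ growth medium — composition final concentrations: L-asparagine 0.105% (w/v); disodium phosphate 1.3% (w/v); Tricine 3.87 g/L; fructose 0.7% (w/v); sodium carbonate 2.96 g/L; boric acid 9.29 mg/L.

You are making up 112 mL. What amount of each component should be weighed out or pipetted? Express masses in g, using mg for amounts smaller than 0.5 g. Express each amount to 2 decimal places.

Scale factor relative to 1 L: 0.112.
L-asparagine: 0.105 g per 100 mL × 112 mL ÷ 100 = 0.1176 g = 117.60 mg
disodium phosphate: 1.3 g per 100 mL × 112 mL ÷ 100 = 1.46 g
Tricine: 3.87 g/L × 0.112 L = 0.43344 g = 433.44 mg
fructose: 0.7% w/v = 7 g/L → 7 × 0.112 L = 0.78 g
sodium carbonate: 2.96 g/L × 0.112 L = 0.33152 g = 331.52 mg
boric acid: 9.29 mg/L × 0.112 L = 1.04 mg

L-asparagine 117.60 mg; disodium phosphate 1.46 g; Tricine 433.44 mg; fructose 0.78 g; sodium carbonate 331.52 mg; boric acid 1.04 mg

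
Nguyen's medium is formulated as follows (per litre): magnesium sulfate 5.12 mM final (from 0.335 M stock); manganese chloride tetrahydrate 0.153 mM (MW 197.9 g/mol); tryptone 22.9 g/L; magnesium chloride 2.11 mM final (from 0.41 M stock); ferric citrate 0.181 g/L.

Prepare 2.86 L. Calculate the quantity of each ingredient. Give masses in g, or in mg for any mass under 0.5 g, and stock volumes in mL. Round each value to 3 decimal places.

Scale factor relative to 1 L: 2.86.
magnesium sulfate: dilute stock: 5.12 mM × 2860 mL ÷ 335 mM = 43.711 mL
manganese chloride tetrahydrate: 0.153 mmol/L × 197.9 mg/mmol × 2.86 L = 86.597 mg
tryptone: 22.9 g/L × 2.86 L = 65.494 g
magnesium chloride: V = C2·V2/C1 = 2.11 mM × 2860 mL ÷ 410 mM = 14.719 mL
ferric citrate: 0.181 g/L × 2.86 L = 0.518 g

magnesium sulfate 43.711 mL; manganese chloride tetrahydrate 86.597 mg; tryptone 65.494 g; magnesium chloride 14.719 mL; ferric citrate 0.518 g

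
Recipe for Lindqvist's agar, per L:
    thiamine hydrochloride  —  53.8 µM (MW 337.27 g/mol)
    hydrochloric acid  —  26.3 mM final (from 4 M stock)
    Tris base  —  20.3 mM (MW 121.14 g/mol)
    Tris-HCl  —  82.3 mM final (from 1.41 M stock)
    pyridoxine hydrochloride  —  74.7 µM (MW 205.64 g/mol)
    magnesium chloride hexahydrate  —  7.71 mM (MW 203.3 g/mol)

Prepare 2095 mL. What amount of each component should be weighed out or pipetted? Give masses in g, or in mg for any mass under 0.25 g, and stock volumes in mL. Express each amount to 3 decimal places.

thiamine hydrochloride 38.014 mg; hydrochloric acid 13.775 mL; Tris base 5.152 g; Tris-HCl 122.283 mL; pyridoxine hydrochloride 32.182 mg; magnesium chloride hexahydrate 3.284 g

Working volume: 2095 mL = 2.095 L.
thiamine hydrochloride: 53.8 µmol/L × 337.27 g/mol × 2.095 L ÷ 1000 = 38.014 mg
hydrochloric acid: dilute stock: 26.3 mM × 2095 mL ÷ 4000 mM = 13.775 mL
Tris base: 20.3 mmol/L × 121.14 g/mol × 2.095 L ÷ 1000 = 5.152 g
Tris-HCl: V = C2·V2/C1 = 82.3 mM × 2095 mL ÷ 1410 mM = 122.283 mL
pyridoxine hydrochloride: 74.7 µmol/L × 205.64 g/mol × 2.095 L ÷ 1000 = 32.182 mg
magnesium chloride hexahydrate: 7.71 mmol/L × 203.3 g/mol × 2.095 L ÷ 1000 = 3.284 g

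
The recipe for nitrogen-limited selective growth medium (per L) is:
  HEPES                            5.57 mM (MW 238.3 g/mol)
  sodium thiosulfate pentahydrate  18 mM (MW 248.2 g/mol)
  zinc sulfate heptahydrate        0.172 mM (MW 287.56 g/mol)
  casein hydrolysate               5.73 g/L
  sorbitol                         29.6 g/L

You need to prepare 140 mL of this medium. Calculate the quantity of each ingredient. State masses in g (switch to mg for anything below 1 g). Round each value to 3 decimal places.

HEPES 185.826 mg; sodium thiosulfate pentahydrate 625.464 mg; zinc sulfate heptahydrate 6.924 mg; casein hydrolysate 802.200 mg; sorbitol 4.144 g

Working volume: 140 mL = 0.14 L.
HEPES: 5.57 mmol/L × 238.3 mg/mmol × 0.14 L = 185.826 mg
sodium thiosulfate pentahydrate: 18 mmol/L × 248.2 mg/mmol × 0.14 L = 625.464 mg
zinc sulfate heptahydrate: 0.172 mmol/L × 287.56 mg/mmol × 0.14 L = 6.924 mg
casein hydrolysate: 5.73 g/L × 0.14 L = 0.8022 g = 802.200 mg
sorbitol: 29.6 g/L × 0.14 L = 4.144 g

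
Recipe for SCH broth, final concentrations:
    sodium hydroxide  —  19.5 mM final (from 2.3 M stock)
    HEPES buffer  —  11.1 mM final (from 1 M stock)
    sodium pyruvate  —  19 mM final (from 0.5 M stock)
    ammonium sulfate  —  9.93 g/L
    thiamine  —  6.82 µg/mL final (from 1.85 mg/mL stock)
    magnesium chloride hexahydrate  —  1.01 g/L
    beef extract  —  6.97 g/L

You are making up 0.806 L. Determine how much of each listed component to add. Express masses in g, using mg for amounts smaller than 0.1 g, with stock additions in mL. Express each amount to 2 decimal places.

sodium hydroxide 6.83 mL; HEPES buffer 8.95 mL; sodium pyruvate 30.63 mL; ammonium sulfate 8.00 g; thiamine 2.97 mL; magnesium chloride hexahydrate 0.81 g; beef extract 5.62 g

Scale factor relative to 1 L: 0.806.
sodium hydroxide: dilute stock: 19.5 mM × 806 mL ÷ 2300 mM = 6.83 mL
HEPES buffer: V = C2·V2/C1 = 11.1 mM × 806 mL ÷ 1000 mM = 8.95 mL
sodium pyruvate: C1V1 = C2V2 → 19 mM × 806 mL ÷ 500 mM = 30.63 mL
ammonium sulfate: 9.93 g/L × 0.806 L = 8.00 g
thiamine: dilute stock: 6.82 µg/mL × 806 mL ÷ 1850 µg/mL = 2.97 mL
magnesium chloride hexahydrate: 1.01 g/L × 0.806 L = 0.81 g
beef extract: 6.97 g/L × 0.806 L = 5.62 g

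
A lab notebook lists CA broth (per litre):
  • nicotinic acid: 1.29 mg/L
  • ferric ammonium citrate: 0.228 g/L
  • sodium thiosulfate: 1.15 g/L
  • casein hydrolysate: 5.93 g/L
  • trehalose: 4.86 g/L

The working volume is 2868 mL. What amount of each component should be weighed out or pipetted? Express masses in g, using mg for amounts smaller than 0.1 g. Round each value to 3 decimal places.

nicotinic acid 3.700 mg; ferric ammonium citrate 0.654 g; sodium thiosulfate 3.298 g; casein hydrolysate 17.007 g; trehalose 13.938 g

Scale factor relative to 1 L: 2.868.
nicotinic acid: 1.29 mg/L × 2.868 L = 3.700 mg
ferric ammonium citrate: 0.228 g/L × 2.868 L = 0.654 g
sodium thiosulfate: 1.15 g/L × 2.868 L = 3.298 g
casein hydrolysate: 5.93 g/L × 2.868 L = 17.007 g
trehalose: 4.86 g/L × 2.868 L = 13.938 g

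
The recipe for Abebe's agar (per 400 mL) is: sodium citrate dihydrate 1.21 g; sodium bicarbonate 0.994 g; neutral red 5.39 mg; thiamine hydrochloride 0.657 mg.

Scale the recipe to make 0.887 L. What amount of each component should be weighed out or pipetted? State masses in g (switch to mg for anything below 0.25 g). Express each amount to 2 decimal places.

Ratio of target to recipe volume: 887 / 400 = 2.2175.
sodium citrate dihydrate: 1.21 g × (887 mL / 400 mL) = 2.68 g
sodium bicarbonate: 0.994 g × (887 mL / 400 mL) = 2.20 g
neutral red: 5.39 mg × (887 mL / 400 mL) = 11.95 mg
thiamine hydrochloride: 0.657 mg × (887 mL / 400 mL) = 1.46 mg

sodium citrate dihydrate 2.68 g; sodium bicarbonate 2.20 g; neutral red 11.95 mg; thiamine hydrochloride 1.46 mg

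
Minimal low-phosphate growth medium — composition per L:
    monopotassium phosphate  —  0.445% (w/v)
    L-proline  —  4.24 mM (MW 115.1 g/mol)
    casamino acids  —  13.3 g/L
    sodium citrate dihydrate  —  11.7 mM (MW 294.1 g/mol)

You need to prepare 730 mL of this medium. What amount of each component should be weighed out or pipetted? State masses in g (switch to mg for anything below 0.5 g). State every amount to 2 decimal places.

monopotassium phosphate 3.25 g; L-proline 356.26 mg; casamino acids 9.71 g; sodium citrate dihydrate 2.51 g

Working volume: 730 mL = 0.73 L.
monopotassium phosphate: 0.445 g per 100 mL × 730 mL ÷ 100 = 3.25 g
L-proline: 4.24 mmol/L × 115.1 mg/mmol × 0.73 L = 356.26 mg
casamino acids: 13.3 g/L × 0.73 L = 9.71 g
sodium citrate dihydrate: 11.7 mmol/L × 294.1 g/mol × 0.73 L ÷ 1000 = 2.51 g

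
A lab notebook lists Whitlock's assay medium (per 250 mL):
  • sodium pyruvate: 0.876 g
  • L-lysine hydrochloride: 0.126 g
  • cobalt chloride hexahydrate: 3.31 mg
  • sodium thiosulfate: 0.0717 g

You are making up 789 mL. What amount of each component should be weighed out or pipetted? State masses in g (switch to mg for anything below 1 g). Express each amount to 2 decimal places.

sodium pyruvate 2.76 g; L-lysine hydrochloride 397.66 mg; cobalt chloride hexahydrate 10.45 mg; sodium thiosulfate 226.29 mg

Scale factor = 789 mL / 250 mL = 3.156.
sodium pyruvate: 0.876 g × (789 mL / 250 mL) = 2.76 g
L-lysine hydrochloride: 0.126 g × (789 mL / 250 mL) = 0.397656 g = 397.66 mg
cobalt chloride hexahydrate: 3.31 mg × (789 mL / 250 mL) = 10.45 mg
sodium thiosulfate: 0.0717 g × (789 mL / 250 mL) = 0.226285 g = 226.29 mg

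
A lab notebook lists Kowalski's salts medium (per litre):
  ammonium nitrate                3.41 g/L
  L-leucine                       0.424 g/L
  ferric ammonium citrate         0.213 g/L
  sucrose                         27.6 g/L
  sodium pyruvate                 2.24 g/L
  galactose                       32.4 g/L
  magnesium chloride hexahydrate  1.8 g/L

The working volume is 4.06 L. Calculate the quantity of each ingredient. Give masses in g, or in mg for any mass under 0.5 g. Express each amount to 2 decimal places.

ammonium nitrate 13.84 g; L-leucine 1.72 g; ferric ammonium citrate 0.86 g; sucrose 112.06 g; sodium pyruvate 9.09 g; galactose 131.54 g; magnesium chloride hexahydrate 7.31 g

Scale factor relative to 1 L: 4.06.
ammonium nitrate: 3.41 g/L × 4.06 L = 13.84 g
L-leucine: 0.424 g/L × 4.06 L = 1.72 g
ferric ammonium citrate: 0.213 g/L × 4.06 L = 0.86 g
sucrose: 27.6 g/L × 4.06 L = 112.06 g
sodium pyruvate: 2.24 g/L × 4.06 L = 9.09 g
galactose: 32.4 g/L × 4.06 L = 131.54 g
magnesium chloride hexahydrate: 1.8 g/L × 4.06 L = 7.31 g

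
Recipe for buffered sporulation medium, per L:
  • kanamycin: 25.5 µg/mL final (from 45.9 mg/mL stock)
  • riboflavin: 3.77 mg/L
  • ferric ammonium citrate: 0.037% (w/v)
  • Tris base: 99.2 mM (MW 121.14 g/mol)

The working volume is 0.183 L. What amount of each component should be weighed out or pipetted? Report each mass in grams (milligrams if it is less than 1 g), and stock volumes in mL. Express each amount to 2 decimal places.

kanamycin 0.10 mL; riboflavin 0.69 mg; ferric ammonium citrate 67.71 mg; Tris base 2.20 g

Working volume: 0.183 L.
kanamycin: C1V1 = C2V2 → 25.5 µg/mL × 183 mL ÷ 45900 µg/mL = 0.10 mL
riboflavin: 3.77 mg/L × 0.183 L = 0.69 mg
ferric ammonium citrate: 0.037 g per 100 mL × 183 mL ÷ 100 = 0.06771 g = 67.71 mg
Tris base: 99.2 mmol/L × 121.14 g/mol × 0.183 L ÷ 1000 = 2.20 g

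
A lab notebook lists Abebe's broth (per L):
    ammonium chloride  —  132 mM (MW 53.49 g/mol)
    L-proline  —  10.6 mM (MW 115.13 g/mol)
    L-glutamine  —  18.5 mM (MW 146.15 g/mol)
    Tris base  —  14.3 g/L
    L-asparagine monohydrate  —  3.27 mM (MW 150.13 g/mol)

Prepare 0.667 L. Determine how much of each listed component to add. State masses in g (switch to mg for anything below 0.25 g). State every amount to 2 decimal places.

ammonium chloride 4.71 g; L-proline 0.81 g; L-glutamine 1.80 g; Tris base 9.54 g; L-asparagine monohydrate 0.33 g

Working volume: 0.667 L.
ammonium chloride: 132 mmol/L × 53.49 g/mol × 0.667 L ÷ 1000 = 4.71 g
L-proline: 10.6 mmol/L × 115.13 g/mol × 0.667 L ÷ 1000 = 0.81 g
L-glutamine: 18.5 mmol/L × 146.15 g/mol × 0.667 L ÷ 1000 = 1.80 g
Tris base: 14.3 g/L × 0.667 L = 9.54 g
L-asparagine monohydrate: 3.27 mmol/L × 150.13 g/mol × 0.667 L ÷ 1000 = 0.33 g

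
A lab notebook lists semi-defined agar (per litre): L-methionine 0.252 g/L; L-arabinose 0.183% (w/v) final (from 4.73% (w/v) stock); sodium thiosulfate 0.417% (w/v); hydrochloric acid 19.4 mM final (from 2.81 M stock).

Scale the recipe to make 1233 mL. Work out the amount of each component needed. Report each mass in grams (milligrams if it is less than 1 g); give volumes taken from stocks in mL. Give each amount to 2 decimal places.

Target volume = 1233 mL = 1.233 L.
L-methionine: 0.252 g/L × 1.233 L = 0.310716 g = 310.72 mg
L-arabinose: dilute stock: 0.183% ÷ 4.73% × 1233 mL = 47.70 mL
sodium thiosulfate: 0.417 g per 100 mL × 1233 mL ÷ 100 = 5.14 g
hydrochloric acid: V = C2·V2/C1 = 19.4 mM × 1233 mL ÷ 2810 mM = 8.51 mL

L-methionine 310.72 mg; L-arabinose 47.70 mL; sodium thiosulfate 5.14 g; hydrochloric acid 8.51 mL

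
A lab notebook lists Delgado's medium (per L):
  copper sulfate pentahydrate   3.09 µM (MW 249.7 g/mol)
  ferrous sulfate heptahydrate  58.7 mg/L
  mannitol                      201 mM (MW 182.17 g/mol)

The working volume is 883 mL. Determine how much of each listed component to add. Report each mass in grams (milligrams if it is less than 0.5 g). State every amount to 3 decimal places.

copper sulfate pentahydrate 0.681 mg; ferrous sulfate heptahydrate 51.832 mg; mannitol 32.332 g

Target volume = 883 mL = 0.883 L.
copper sulfate pentahydrate: 3.09 µmol/L × 249.7 g/mol × 0.883 L ÷ 1000 = 0.681 mg
ferrous sulfate heptahydrate: 58.7 mg/L × 0.883 L = 51.832 mg
mannitol: 201 mmol/L × 182.17 g/mol × 0.883 L ÷ 1000 = 32.332 g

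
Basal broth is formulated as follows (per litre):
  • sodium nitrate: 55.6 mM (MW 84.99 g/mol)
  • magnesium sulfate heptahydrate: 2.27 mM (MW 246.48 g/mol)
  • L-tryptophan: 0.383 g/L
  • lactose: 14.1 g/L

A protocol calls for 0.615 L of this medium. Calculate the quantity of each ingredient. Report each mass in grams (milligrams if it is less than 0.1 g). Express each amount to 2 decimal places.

sodium nitrate 2.91 g; magnesium sulfate heptahydrate 0.34 g; L-tryptophan 0.24 g; lactose 8.67 g

Scale factor relative to 1 L: 0.615.
sodium nitrate: 55.6 mmol/L × 84.99 g/mol × 0.615 L ÷ 1000 = 2.91 g
magnesium sulfate heptahydrate: 2.27 mmol/L × 246.48 g/mol × 0.615 L ÷ 1000 = 0.34 g
L-tryptophan: 0.383 g/L × 0.615 L = 0.24 g
lactose: 14.1 g/L × 0.615 L = 8.67 g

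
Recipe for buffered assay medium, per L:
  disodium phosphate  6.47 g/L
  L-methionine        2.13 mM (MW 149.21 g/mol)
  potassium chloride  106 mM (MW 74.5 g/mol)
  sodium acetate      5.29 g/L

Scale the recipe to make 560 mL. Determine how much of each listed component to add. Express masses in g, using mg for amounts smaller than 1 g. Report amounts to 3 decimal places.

disodium phosphate 3.623 g; L-methionine 177.978 mg; potassium chloride 4.422 g; sodium acetate 2.962 g

Scale factor relative to 1 L: 0.56.
disodium phosphate: 6.47 g/L × 0.56 L = 3.623 g
L-methionine: 2.13 mmol/L × 149.21 mg/mmol × 0.56 L = 177.978 mg
potassium chloride: 106 mmol/L × 74.5 g/mol × 0.56 L ÷ 1000 = 4.422 g
sodium acetate: 5.29 g/L × 0.56 L = 2.962 g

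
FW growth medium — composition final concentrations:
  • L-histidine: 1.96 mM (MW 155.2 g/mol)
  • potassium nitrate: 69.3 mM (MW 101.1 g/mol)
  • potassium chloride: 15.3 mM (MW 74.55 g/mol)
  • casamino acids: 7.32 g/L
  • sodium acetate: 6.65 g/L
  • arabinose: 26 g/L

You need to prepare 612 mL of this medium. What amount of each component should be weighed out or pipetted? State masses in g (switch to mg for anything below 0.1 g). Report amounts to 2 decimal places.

Target volume = 612 mL = 0.612 L.
L-histidine: 1.96 mmol/L × 155.2 g/mol × 0.612 L ÷ 1000 = 0.19 g
potassium nitrate: 69.3 mmol/L × 101.1 g/mol × 0.612 L ÷ 1000 = 4.29 g
potassium chloride: 15.3 mmol/L × 74.55 g/mol × 0.612 L ÷ 1000 = 0.70 g
casamino acids: 7.32 g/L × 0.612 L = 4.48 g
sodium acetate: 6.65 g/L × 0.612 L = 4.07 g
arabinose: 26 g/L × 0.612 L = 15.91 g

L-histidine 0.19 g; potassium nitrate 4.29 g; potassium chloride 0.70 g; casamino acids 4.48 g; sodium acetate 4.07 g; arabinose 15.91 g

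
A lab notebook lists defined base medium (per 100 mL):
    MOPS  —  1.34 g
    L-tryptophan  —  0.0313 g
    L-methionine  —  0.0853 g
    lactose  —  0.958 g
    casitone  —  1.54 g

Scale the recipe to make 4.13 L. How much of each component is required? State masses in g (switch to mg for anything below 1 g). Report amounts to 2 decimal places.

Ratio of target to recipe volume: 4130 / 100 = 41.3.
MOPS: 1.34 g × (4130 mL / 100 mL) = 55.34 g
L-tryptophan: 0.0313 g × (4130 mL / 100 mL) = 1.29 g
L-methionine: 0.0853 g × (4130 mL / 100 mL) = 3.52 g
lactose: 0.958 g × (4130 mL / 100 mL) = 39.57 g
casitone: 1.54 g × (4130 mL / 100 mL) = 63.60 g

MOPS 55.34 g; L-tryptophan 1.29 g; L-methionine 3.52 g; lactose 39.57 g; casitone 63.60 g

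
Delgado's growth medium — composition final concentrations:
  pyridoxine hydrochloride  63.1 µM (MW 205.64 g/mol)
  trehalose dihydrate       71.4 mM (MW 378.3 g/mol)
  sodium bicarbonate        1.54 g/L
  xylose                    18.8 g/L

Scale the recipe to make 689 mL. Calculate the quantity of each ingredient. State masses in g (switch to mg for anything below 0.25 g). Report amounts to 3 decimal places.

pyridoxine hydrochloride 8.940 mg; trehalose dihydrate 18.610 g; sodium bicarbonate 1.061 g; xylose 12.953 g

Scale factor relative to 1 L: 0.689.
pyridoxine hydrochloride: 63.1 µmol/L × 205.64 g/mol × 0.689 L ÷ 1000 = 8.940 mg
trehalose dihydrate: 71.4 mmol/L × 378.3 g/mol × 0.689 L ÷ 1000 = 18.610 g
sodium bicarbonate: 1.54 g/L × 0.689 L = 1.061 g
xylose: 18.8 g/L × 0.689 L = 12.953 g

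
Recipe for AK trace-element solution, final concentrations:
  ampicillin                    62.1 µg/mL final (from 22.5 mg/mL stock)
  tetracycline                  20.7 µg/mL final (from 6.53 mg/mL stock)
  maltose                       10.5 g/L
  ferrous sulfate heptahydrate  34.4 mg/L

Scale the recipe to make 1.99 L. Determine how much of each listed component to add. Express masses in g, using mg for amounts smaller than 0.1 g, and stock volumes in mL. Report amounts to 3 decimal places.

ampicillin 5.492 mL; tetracycline 6.308 mL; maltose 20.895 g; ferrous sulfate heptahydrate 68.456 mg

Scale factor relative to 1 L: 1.99.
ampicillin: C1V1 = C2V2 → 62.1 µg/mL × 1990 mL ÷ 22500 µg/mL = 5.492 mL
tetracycline: C1V1 = C2V2 → 20.7 µg/mL × 1990 mL ÷ 6530 µg/mL = 6.308 mL
maltose: 10.5 g/L × 1.99 L = 20.895 g
ferrous sulfate heptahydrate: 34.4 mg/L × 1.99 L = 68.456 mg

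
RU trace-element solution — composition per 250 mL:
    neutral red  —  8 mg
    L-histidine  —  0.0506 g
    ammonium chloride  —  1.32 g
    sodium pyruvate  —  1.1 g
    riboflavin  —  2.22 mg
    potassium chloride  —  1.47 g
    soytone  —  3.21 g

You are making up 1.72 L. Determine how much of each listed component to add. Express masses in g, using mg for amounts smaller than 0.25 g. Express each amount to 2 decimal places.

Ratio of target to recipe volume: 1720 / 250 = 6.88.
neutral red: 8 mg × (1720 mL / 250 mL) = 55.04 mg
L-histidine: 0.0506 g × (1720 mL / 250 mL) = 0.35 g
ammonium chloride: 1.32 g × (1720 mL / 250 mL) = 9.08 g
sodium pyruvate: 1.1 g × (1720 mL / 250 mL) = 7.57 g
riboflavin: 2.22 mg × (1720 mL / 250 mL) = 15.27 mg
potassium chloride: 1.47 g × (1720 mL / 250 mL) = 10.11 g
soytone: 3.21 g × (1720 mL / 250 mL) = 22.08 g

neutral red 55.04 mg; L-histidine 0.35 g; ammonium chloride 9.08 g; sodium pyruvate 7.57 g; riboflavin 15.27 mg; potassium chloride 10.11 g; soytone 22.08 g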